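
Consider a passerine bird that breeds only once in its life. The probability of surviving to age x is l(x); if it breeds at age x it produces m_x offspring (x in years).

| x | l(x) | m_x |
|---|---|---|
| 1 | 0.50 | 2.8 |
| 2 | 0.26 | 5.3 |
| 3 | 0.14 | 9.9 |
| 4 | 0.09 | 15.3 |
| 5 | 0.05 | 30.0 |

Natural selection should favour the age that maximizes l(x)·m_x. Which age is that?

5

Expected offspring if breeding at age x = l(x) × m_x:
  age 1: 0.50 × 2.8 = 1.400
  age 2: 0.26 × 5.3 = 1.378
  age 3: 0.14 × 9.9 = 1.386
  age 4: 0.09 × 15.3 = 1.377
  age 5: 0.05 × 30.0 = 1.500
Maximum at age 5 (1.500).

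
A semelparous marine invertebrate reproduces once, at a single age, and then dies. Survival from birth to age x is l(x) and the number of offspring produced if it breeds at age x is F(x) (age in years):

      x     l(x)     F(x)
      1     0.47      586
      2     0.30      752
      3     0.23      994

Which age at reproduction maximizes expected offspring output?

Expected offspring if breeding at age x = l(x) × F(x):
  age 1: 0.47 × 586 = 275.420
  age 2: 0.30 × 752 = 225.600
  age 3: 0.23 × 994 = 228.620
Maximum at age 1 (275.420).

1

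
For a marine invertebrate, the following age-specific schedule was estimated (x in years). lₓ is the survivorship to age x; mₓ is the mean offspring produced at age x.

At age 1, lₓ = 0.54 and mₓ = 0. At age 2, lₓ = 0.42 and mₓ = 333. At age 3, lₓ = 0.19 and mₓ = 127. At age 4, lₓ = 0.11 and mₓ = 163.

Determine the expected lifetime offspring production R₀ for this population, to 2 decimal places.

181.92

R₀ = Σ lₓ mₓ:
  age 1: 0.54 × 0 = 0.0000
  age 2: 0.42 × 333 = 139.8600
  age 3: 0.19 × 127 = 24.1300
  age 4: 0.11 × 163 = 17.9300
R₀ = 0.0000 + 139.8600 + 24.1300 + 17.9300 = 181.9200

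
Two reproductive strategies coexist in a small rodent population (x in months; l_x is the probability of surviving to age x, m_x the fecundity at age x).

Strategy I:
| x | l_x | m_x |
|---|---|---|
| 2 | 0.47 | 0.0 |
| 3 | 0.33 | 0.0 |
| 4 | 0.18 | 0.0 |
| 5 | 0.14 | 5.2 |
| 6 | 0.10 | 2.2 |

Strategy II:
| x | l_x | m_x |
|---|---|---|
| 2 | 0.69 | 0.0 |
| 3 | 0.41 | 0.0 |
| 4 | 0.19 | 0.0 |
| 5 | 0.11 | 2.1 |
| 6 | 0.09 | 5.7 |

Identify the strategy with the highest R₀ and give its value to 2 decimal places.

0.95

Strategy I: R₀ = 0.47×0.0 + 0.33×0.0 + 0.18×0.0 + 0.14×5.2 + 0.10×2.2 = 0.9480
Strategy II: R₀ = 0.69×0.0 + 0.41×0.0 + 0.19×0.0 + 0.11×2.1 + 0.09×5.7 = 0.7440
Highest R₀: strategy I with 0.9480.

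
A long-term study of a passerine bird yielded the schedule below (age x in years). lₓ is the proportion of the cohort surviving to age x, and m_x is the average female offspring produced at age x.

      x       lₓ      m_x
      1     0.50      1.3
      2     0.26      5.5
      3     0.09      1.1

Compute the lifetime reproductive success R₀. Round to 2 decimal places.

R₀ = Σ lₓ m_x:
  age 1: 0.50 × 1.3 = 0.6500
  age 2: 0.26 × 5.5 = 1.4300
  age 3: 0.09 × 1.1 = 0.0990
R₀ = 0.6500 + 1.4300 + 0.0990 = 2.1790

2.18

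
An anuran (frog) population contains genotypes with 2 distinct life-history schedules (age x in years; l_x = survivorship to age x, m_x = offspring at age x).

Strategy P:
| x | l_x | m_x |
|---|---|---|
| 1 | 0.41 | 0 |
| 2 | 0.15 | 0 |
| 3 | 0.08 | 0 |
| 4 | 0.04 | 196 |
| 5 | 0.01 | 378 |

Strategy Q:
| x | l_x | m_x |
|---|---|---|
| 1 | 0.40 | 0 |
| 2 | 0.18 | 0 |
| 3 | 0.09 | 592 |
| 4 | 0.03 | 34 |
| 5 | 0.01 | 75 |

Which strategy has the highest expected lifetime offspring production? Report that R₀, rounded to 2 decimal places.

Strategy P: R₀ = 0.41×0 + 0.15×0 + 0.08×0 + 0.04×196 + 0.01×378 = 11.6200
Strategy Q: R₀ = 0.40×0 + 0.18×0 + 0.09×592 + 0.03×34 + 0.01×75 = 55.0500
Highest R₀: strategy Q with 55.0500.

55.05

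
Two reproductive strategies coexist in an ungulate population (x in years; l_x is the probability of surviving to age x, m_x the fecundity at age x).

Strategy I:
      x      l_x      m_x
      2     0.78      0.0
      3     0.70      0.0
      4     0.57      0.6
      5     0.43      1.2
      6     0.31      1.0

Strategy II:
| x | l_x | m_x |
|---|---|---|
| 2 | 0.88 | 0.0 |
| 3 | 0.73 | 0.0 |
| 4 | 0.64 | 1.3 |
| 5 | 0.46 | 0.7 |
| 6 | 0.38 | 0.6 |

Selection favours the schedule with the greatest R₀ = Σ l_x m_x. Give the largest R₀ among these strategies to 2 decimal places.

Strategy I: R₀ = 0.78×0.0 + 0.70×0.0 + 0.57×0.6 + 0.43×1.2 + 0.31×1.0 = 1.1680
Strategy II: R₀ = 0.88×0.0 + 0.73×0.0 + 0.64×1.3 + 0.46×0.7 + 0.38×0.6 = 1.3820
Highest R₀: strategy II with 1.3820.

1.38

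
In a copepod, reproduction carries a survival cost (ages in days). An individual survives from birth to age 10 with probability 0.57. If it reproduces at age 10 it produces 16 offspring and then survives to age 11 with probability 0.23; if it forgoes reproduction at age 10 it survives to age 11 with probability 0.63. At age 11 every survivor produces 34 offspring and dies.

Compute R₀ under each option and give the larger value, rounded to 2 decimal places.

breed at age 10: R₀ = 0.57 × (16 + 0.23 × 34) = 0.57 × 23.8200 = 13.5774
delay to age 11: R₀ = 0.57 × (0.63 × 34) = 0.57 × 21.4200 = 12.2094
Higher: breed at age 10 (13.5774).

13.58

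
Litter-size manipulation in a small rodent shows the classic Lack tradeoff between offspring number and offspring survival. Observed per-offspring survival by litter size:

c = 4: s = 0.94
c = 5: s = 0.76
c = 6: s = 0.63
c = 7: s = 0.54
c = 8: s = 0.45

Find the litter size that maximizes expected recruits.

Expected recruits = c × s(c):
  c=4: 4 × 0.94 = 3.760
  c=5: 5 × 0.76 = 3.800
  c=6: 6 × 0.63 = 3.780
  c=7: 7 × 0.54 = 3.780
  c=8: 8 × 0.45 = 3.600
Maximum at c = 5 (3.800 recruits).

5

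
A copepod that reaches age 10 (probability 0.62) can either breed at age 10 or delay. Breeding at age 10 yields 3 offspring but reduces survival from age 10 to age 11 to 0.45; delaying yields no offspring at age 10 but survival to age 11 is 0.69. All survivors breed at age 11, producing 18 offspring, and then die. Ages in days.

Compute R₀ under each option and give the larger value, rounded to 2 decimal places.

breed at age 10: R₀ = 0.62 × (3 + 0.45 × 18) = 0.62 × 11.1000 = 6.8820
delay to age 11: R₀ = 0.62 × (0.69 × 18) = 0.62 × 12.4200 = 7.7004
Higher: delay to age 11 (7.7004).

7.70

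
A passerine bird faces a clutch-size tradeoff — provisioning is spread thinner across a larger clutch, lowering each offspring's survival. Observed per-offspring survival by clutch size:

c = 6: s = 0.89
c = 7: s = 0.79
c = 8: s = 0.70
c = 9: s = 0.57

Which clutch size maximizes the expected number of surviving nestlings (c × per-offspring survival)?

Expected surviving nestlings = c × s(c):
  c=6: 6 × 0.89 = 5.340
  c=7: 7 × 0.79 = 5.530
  c=8: 8 × 0.70 = 5.600
  c=9: 9 × 0.57 = 5.130
Maximum at c = 8 (5.600 surviving nestlings).

8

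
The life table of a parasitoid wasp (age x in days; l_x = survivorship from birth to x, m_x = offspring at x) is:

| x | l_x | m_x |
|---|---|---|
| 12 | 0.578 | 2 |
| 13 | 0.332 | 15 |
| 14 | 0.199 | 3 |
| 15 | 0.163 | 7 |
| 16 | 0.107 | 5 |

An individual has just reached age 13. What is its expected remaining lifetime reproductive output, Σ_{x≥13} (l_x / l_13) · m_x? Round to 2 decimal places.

l_13 = 0.332. Conditional survival from age 13 to x is l_x / l_13.
  x=13: (0.332/0.332) × 15 = 15.0000
  x=14: (0.199/0.332) × 3 = 1.7982
  x=15: (0.163/0.332) × 7 = 3.4367
  x=16: (0.107/0.332) × 5 = 1.6114
Sum = 15.0000 + 1.7982 + 3.4367 + 1.6114 = 21.8464

21.85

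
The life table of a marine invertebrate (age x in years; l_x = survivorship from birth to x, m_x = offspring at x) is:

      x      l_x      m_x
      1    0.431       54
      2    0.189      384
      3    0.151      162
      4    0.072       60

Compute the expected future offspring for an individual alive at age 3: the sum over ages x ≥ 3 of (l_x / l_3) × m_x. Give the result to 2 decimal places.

190.61

l_3 = 0.151. Conditional survival from age 3 to x is l_x / l_3.
  x=3: (0.151/0.151) × 162 = 162.0000
  x=4: (0.072/0.151) × 60 = 28.6093
Sum = 162.0000 + 28.6093 = 190.6093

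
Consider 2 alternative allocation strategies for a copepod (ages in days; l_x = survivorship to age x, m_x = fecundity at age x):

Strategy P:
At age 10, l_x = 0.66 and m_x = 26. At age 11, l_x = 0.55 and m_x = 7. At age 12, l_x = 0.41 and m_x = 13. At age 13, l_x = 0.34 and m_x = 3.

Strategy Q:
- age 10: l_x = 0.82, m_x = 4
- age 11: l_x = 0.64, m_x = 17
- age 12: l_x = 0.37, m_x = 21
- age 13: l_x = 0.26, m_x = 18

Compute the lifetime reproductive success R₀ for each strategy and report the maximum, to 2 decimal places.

Strategy P: R₀ = 0.66×26 + 0.55×7 + 0.41×13 + 0.34×3 = 27.3600
Strategy Q: R₀ = 0.82×4 + 0.64×17 + 0.37×21 + 0.26×18 = 26.6100
Highest R₀: strategy P with 27.3600.

27.36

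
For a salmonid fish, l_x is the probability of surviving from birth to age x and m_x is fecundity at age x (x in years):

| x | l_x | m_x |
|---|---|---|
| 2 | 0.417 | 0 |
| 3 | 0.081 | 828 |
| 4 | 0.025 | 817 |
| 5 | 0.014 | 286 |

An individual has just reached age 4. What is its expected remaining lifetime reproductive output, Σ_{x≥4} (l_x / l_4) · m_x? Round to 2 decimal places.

l_4 = 0.025. Conditional survival from age 4 to x is l_x / l_4.
  x=4: (0.025/0.025) × 817 = 817.0000
  x=5: (0.014/0.025) × 286 = 160.1600
Sum = 817.0000 + 160.1600 = 977.1600

977.16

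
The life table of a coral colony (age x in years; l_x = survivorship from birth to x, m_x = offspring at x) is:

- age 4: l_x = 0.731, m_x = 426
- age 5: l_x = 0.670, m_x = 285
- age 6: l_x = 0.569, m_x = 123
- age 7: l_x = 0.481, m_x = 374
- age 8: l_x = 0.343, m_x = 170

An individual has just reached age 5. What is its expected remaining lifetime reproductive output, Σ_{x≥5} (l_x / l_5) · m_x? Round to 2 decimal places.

744.99

l_5 = 0.670. Conditional survival from age 5 to x is l_x / l_5.
  x=5: (0.670/0.670) × 285 = 285.0000
  x=6: (0.569/0.670) × 123 = 104.4582
  x=7: (0.481/0.670) × 374 = 268.4985
  x=8: (0.343/0.670) × 170 = 87.0299
Sum = 285.0000 + 104.4582 + 268.4985 + 87.0299 = 744.9866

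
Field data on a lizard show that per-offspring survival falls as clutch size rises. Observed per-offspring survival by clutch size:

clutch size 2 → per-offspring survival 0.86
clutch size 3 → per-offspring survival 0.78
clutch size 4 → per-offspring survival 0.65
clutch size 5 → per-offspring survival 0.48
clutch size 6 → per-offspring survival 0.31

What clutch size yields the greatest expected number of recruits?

4

Expected recruits = c × s(c):
  c=2: 2 × 0.86 = 1.720
  c=3: 3 × 0.78 = 2.340
  c=4: 4 × 0.65 = 2.600
  c=5: 5 × 0.48 = 2.400
  c=6: 6 × 0.31 = 1.860
Maximum at c = 4 (2.600 recruits).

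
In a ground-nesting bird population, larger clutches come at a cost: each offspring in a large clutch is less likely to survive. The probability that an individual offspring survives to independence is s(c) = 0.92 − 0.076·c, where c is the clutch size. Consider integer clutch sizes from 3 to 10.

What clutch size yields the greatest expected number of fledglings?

6

Expected fledglings = c × s(c):
  c=3: 3 × 0.692 = 2.076
  c=4: 4 × 0.616 = 2.464
  c=5: 5 × 0.540 = 2.700
  c=6: 6 × 0.464 = 2.784
  c=7: 7 × 0.388 = 2.716
  c=8: 8 × 0.312 = 2.496
  c=9: 9 × 0.236 = 2.124
  c=10: 10 × 0.160 = 1.600
Maximum at c = 6 (2.784 fledglings).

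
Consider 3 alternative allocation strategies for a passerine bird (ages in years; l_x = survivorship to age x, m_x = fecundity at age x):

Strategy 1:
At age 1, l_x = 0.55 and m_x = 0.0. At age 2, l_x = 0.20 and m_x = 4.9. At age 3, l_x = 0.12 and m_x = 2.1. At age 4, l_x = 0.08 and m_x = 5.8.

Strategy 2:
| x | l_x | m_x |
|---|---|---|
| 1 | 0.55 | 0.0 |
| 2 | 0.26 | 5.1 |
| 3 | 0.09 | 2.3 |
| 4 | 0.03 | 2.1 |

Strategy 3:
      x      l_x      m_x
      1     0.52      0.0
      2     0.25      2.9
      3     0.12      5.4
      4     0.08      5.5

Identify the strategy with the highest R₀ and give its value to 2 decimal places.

Strategy 1: R₀ = 0.55×0.0 + 0.20×4.9 + 0.12×2.1 + 0.08×5.8 = 1.6960
Strategy 2: R₀ = 0.55×0.0 + 0.26×5.1 + 0.09×2.3 + 0.03×2.1 = 1.5960
Strategy 3: R₀ = 0.52×0.0 + 0.25×2.9 + 0.12×5.4 + 0.08×5.5 = 1.8130
Highest R₀: strategy 3 with 1.8130.

1.81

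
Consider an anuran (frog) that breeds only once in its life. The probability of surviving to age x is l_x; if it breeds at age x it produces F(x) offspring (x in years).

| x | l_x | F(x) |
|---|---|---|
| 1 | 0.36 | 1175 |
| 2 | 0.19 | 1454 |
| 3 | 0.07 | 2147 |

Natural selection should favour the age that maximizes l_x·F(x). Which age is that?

1

Expected offspring if breeding at age x = l_x × F(x):
  age 1: 0.36 × 1175 = 423.000
  age 2: 0.19 × 1454 = 276.260
  age 3: 0.07 × 2147 = 150.290
Maximum at age 1 (423.000).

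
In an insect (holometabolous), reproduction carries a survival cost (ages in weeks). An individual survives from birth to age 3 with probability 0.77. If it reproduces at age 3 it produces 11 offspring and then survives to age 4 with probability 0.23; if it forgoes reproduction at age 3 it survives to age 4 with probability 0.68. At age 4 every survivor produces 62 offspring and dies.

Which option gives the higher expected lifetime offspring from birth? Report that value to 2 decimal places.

32.46

breed at age 3: R₀ = 0.77 × (11 + 0.23 × 62) = 0.77 × 25.2600 = 19.4502
delay to age 4: R₀ = 0.77 × (0.68 × 62) = 0.77 × 42.1600 = 32.4632
Higher: delay to age 4 (32.4632).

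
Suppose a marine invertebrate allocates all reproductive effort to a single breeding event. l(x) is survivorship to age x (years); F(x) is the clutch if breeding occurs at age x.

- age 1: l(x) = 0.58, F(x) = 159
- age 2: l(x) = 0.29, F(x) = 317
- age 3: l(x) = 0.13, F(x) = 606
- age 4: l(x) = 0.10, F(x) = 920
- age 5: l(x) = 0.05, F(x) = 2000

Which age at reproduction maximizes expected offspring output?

5

Expected offspring if breeding at age x = l(x) × F(x):
  age 1: 0.58 × 159 = 92.220
  age 2: 0.29 × 317 = 91.930
  age 3: 0.13 × 606 = 78.780
  age 4: 0.10 × 920 = 92.000
  age 5: 0.05 × 2000 = 100.000
Maximum at age 5 (100.000).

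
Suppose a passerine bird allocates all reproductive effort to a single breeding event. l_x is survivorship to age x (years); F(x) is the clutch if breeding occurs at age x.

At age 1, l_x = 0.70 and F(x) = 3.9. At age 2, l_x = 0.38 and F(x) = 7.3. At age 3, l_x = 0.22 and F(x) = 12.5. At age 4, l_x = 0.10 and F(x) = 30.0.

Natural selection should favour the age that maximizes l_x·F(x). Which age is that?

4

Expected offspring if breeding at age x = l_x × F(x):
  age 1: 0.70 × 3.9 = 2.730
  age 2: 0.38 × 7.3 = 2.774
  age 3: 0.22 × 12.5 = 2.750
  age 4: 0.10 × 30.0 = 3.000
Maximum at age 4 (3.000).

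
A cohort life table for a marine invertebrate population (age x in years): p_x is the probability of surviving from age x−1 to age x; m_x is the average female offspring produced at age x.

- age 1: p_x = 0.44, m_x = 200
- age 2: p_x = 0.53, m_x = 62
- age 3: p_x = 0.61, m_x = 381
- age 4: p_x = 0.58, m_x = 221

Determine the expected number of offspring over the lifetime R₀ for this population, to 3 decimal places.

174.890

Survivorship from birth: l_x = p_1·p_2·…·p_x.
  l_1 = 0.44000
  l_2 = 0.23320
  l_3 = 0.14225
  l_4 = 0.08251
R₀ = Σ l_x m_x:
  age 1: 0.44000 × 200 = 88.0000
  age 2: 0.23320 × 62 = 14.4584
  age 3: 0.14225 × 381 = 54.1972
  age 4: 0.08251 × 221 = 18.2347
R₀ = 88.0000 + 14.4584 + 54.1972 + 18.2347 = 174.8904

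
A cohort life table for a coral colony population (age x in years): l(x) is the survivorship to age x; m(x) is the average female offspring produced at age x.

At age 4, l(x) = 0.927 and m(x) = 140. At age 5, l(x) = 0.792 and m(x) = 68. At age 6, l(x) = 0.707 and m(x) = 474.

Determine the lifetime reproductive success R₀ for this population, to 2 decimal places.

R₀ = Σ l(x) m(x):
  age 4: 0.927 × 140 = 129.7800
  age 5: 0.792 × 68 = 53.8560
  age 6: 0.707 × 474 = 335.1180
R₀ = 129.7800 + 53.8560 + 335.1180 = 518.7540

518.75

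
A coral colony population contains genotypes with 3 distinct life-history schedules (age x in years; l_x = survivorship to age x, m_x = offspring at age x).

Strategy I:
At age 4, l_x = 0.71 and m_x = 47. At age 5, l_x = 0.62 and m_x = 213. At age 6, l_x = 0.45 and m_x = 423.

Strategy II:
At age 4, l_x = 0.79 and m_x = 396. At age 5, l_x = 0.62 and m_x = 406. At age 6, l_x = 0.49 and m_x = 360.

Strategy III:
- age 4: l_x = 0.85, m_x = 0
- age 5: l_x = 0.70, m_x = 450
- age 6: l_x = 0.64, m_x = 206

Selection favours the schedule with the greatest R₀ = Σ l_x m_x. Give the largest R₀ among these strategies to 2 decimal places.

740.96

Strategy I: R₀ = 0.71×47 + 0.62×213 + 0.45×423 = 355.7800
Strategy II: R₀ = 0.79×396 + 0.62×406 + 0.49×360 = 740.9600
Strategy III: R₀ = 0.85×0 + 0.70×450 + 0.64×206 = 446.8400
Highest R₀: strategy II with 740.9600.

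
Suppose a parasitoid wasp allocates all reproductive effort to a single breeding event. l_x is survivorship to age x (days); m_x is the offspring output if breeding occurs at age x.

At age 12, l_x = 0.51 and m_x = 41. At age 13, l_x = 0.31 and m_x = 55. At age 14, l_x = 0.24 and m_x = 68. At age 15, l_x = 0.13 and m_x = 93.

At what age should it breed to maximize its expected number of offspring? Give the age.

12

Expected offspring if breeding at age x = l_x × m_x:
  age 12: 0.51 × 41 = 20.910
  age 13: 0.31 × 55 = 17.050
  age 14: 0.24 × 68 = 16.320
  age 15: 0.13 × 93 = 12.090
Maximum at age 12 (20.910).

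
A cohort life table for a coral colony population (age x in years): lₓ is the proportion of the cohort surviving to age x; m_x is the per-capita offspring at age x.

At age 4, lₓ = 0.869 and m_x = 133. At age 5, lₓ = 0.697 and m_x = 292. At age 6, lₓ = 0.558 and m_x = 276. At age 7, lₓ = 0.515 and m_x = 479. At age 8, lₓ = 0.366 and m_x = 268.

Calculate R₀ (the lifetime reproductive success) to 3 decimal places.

R₀ = Σ lₓ m_x:
  age 4: 0.869 × 133 = 115.5770
  age 5: 0.697 × 292 = 203.5240
  age 6: 0.558 × 276 = 154.0080
  age 7: 0.515 × 479 = 246.6850
  age 8: 0.366 × 268 = 98.0880
R₀ = 115.5770 + 203.5240 + 154.0080 + 246.6850 + 98.0880 = 817.8820

817.882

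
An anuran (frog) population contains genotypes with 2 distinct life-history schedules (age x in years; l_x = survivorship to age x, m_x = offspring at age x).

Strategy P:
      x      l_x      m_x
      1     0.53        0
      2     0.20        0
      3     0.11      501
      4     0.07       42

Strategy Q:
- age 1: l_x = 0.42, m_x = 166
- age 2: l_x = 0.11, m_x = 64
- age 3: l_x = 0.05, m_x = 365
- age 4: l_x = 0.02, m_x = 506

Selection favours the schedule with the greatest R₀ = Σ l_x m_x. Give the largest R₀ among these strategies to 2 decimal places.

105.13

Strategy P: R₀ = 0.53×0 + 0.20×0 + 0.11×501 + 0.07×42 = 58.0500
Strategy Q: R₀ = 0.42×166 + 0.11×64 + 0.05×365 + 0.02×506 = 105.1300
Highest R₀: strategy Q with 105.1300.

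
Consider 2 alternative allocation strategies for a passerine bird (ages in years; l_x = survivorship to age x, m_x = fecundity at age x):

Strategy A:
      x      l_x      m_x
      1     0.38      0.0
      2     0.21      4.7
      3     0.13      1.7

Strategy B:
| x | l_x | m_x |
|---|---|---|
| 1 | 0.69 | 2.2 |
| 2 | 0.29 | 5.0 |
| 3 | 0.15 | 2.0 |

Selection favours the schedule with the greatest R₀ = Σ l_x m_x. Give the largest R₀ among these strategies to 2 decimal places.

3.27

Strategy A: R₀ = 0.38×0.0 + 0.21×4.7 + 0.13×1.7 = 1.2080
Strategy B: R₀ = 0.69×2.2 + 0.29×5.0 + 0.15×2.0 = 3.2680
Highest R₀: strategy B with 3.2680.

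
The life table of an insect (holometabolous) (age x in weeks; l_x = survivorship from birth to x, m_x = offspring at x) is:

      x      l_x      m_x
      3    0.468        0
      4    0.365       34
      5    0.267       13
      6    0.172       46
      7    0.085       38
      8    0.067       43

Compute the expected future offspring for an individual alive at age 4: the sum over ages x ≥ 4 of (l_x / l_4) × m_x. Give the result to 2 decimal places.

81.93

l_4 = 0.365. Conditional survival from age 4 to x is l_x / l_4.
  x=4: (0.365/0.365) × 34 = 34.0000
  x=5: (0.267/0.365) × 13 = 9.5096
  x=6: (0.172/0.365) × 46 = 21.6767
  x=7: (0.085/0.365) × 38 = 8.8493
  x=8: (0.067/0.365) × 43 = 7.8932
Sum = 34.0000 + 9.5096 + 21.6767 + 8.8493 + 7.8932 = 81.9288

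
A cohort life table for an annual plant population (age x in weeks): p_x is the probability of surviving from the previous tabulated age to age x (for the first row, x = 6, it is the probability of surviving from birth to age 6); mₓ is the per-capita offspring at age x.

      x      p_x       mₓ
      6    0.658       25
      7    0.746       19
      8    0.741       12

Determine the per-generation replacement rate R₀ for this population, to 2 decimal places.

Survivorship from birth: l_x = p_6·p_7·…·p_x.
  l_6 = 0.65800
  l_7 = 0.49087
  l_8 = 0.36373
R₀ = Σ l_x mₓ:
  age 6: 0.65800 × 25 = 16.4500
  age 7: 0.49087 × 19 = 9.3265
  age 8: 0.36373 × 12 = 4.3648
R₀ = 16.4500 + 9.3265 + 4.3648 = 30.1413

30.14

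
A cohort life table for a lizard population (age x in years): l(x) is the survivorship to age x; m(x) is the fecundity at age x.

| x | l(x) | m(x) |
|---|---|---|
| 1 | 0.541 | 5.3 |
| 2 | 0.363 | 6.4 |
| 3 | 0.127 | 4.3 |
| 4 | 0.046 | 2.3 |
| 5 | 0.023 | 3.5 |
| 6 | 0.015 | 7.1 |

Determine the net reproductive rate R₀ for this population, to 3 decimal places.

6.029

R₀ = Σ l(x) m(x):
  age 1: 0.541 × 5.3 = 2.8673
  age 2: 0.363 × 6.4 = 2.3232
  age 3: 0.127 × 4.3 = 0.5461
  age 4: 0.046 × 2.3 = 0.1058
  age 5: 0.023 × 3.5 = 0.0805
  age 6: 0.015 × 7.1 = 0.1065
R₀ = 2.8673 + 2.3232 + 0.5461 + 0.1058 + 0.0805 + 0.1065 = 6.0294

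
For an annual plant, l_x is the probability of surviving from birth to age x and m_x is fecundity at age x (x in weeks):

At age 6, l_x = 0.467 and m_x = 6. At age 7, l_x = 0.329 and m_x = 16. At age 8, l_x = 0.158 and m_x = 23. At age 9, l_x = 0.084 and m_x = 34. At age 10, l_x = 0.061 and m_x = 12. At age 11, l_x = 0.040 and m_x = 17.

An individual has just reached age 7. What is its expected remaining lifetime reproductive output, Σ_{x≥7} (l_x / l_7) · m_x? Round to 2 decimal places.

40.02

l_7 = 0.329. Conditional survival from age 7 to x is l_x / l_7.
  x=7: (0.329/0.329) × 16 = 16.0000
  x=8: (0.158/0.329) × 23 = 11.0456
  x=9: (0.084/0.329) × 34 = 8.6809
  x=10: (0.061/0.329) × 12 = 2.2249
  x=11: (0.040/0.329) × 17 = 2.0669
Sum = 16.0000 + 11.0456 + 8.6809 + 2.2249 + 2.0669 = 40.0182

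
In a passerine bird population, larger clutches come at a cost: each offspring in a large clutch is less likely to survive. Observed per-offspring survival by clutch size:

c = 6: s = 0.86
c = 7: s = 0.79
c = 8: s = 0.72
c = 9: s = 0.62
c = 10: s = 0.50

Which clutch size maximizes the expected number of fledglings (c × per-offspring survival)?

Expected fledglings = c × s(c):
  c=6: 6 × 0.86 = 5.160
  c=7: 7 × 0.79 = 5.530
  c=8: 8 × 0.72 = 5.760
  c=9: 9 × 0.62 = 5.580
  c=10: 10 × 0.50 = 5.000
Maximum at c = 8 (5.760 fledglings).

8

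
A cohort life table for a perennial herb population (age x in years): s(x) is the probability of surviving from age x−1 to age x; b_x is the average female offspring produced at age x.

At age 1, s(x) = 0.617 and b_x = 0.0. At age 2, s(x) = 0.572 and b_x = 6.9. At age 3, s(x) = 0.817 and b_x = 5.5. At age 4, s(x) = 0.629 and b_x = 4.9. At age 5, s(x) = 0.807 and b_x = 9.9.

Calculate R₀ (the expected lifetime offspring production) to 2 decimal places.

6.36

Survivorship from birth: l_x = s_1·s_2·…·s_x.
  l_1 = 0.61700
  l_2 = 0.35292
  l_3 = 0.28834
  l_4 = 0.18137
  l_5 = 0.14636
R₀ = Σ l_x b_x:
  age 1: 0.61700 × 0.0 = 0.0000
  age 2: 0.35292 × 6.9 = 2.4351
  age 3: 0.28834 × 5.5 = 1.5859
  age 4: 0.18137 × 4.9 = 0.8887
  age 5: 0.14636 × 9.9 = 1.4490
R₀ = 0.0000 + 2.4351 + 1.5859 + 0.8887 + 1.4490 = 6.3587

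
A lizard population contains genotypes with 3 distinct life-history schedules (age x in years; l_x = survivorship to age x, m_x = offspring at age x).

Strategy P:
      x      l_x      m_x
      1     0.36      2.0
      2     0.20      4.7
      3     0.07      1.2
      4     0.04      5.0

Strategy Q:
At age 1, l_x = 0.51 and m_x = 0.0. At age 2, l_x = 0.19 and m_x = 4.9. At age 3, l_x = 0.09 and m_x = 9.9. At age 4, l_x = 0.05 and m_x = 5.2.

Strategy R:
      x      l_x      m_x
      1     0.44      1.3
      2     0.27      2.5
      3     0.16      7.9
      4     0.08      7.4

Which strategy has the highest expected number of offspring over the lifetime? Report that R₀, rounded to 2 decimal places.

3.10

Strategy P: R₀ = 0.36×2.0 + 0.20×4.7 + 0.07×1.2 + 0.04×5.0 = 1.9440
Strategy Q: R₀ = 0.51×0.0 + 0.19×4.9 + 0.09×9.9 + 0.05×5.2 = 2.0820
Strategy R: R₀ = 0.44×1.3 + 0.27×2.5 + 0.16×7.9 + 0.08×7.4 = 3.1030
Highest R₀: strategy R with 3.1030.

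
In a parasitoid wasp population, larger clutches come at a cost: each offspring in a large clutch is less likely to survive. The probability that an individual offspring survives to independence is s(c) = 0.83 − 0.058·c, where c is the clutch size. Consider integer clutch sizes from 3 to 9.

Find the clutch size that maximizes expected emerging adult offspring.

Expected emerging adult offspring = c × s(c):
  c=3: 3 × 0.656 = 1.968
  c=4: 4 × 0.598 = 2.392
  c=5: 5 × 0.540 = 2.700
  c=6: 6 × 0.482 = 2.892
  c=7: 7 × 0.424 = 2.968
  c=8: 8 × 0.366 = 2.928
  c=9: 9 × 0.308 = 2.772
Maximum at c = 7 (2.968 emerging adult offspring).

7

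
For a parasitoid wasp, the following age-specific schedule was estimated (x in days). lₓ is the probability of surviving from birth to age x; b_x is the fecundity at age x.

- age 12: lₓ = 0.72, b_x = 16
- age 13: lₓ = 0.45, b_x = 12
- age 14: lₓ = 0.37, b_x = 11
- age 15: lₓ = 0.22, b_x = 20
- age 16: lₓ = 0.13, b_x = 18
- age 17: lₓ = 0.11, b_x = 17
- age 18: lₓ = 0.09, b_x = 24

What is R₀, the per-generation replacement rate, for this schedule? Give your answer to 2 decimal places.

R₀ = Σ lₓ b_x:
  age 12: 0.72 × 16 = 11.5200
  age 13: 0.45 × 12 = 5.4000
  age 14: 0.37 × 11 = 4.0700
  age 15: 0.22 × 20 = 4.4000
  age 16: 0.13 × 18 = 2.3400
  age 17: 0.11 × 17 = 1.8700
  age 18: 0.09 × 24 = 2.1600
R₀ = 11.5200 + 5.4000 + 4.0700 + 4.4000 + 2.3400 + 1.8700 + 2.1600 = 31.7600

31.76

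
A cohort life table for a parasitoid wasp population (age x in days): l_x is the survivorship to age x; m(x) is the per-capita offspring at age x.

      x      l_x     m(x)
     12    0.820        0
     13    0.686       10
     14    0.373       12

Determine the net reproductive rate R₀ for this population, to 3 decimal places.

11.336

R₀ = Σ l_x m(x):
  age 12: 0.820 × 0 = 0.0000
  age 13: 0.686 × 10 = 6.8600
  age 14: 0.373 × 12 = 4.4760
R₀ = 0.0000 + 6.8600 + 4.4760 = 11.3360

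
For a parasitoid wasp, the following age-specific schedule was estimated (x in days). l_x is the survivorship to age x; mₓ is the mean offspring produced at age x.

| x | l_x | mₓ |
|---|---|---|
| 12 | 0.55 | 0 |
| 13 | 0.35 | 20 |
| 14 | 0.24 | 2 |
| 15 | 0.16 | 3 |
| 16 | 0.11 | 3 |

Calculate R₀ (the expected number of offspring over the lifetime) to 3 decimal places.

R₀ = Σ l_x mₓ:
  age 12: 0.55 × 0 = 0.0000
  age 13: 0.35 × 20 = 7.0000
  age 14: 0.24 × 2 = 0.4800
  age 15: 0.16 × 3 = 0.4800
  age 16: 0.11 × 3 = 0.3300
R₀ = 0.0000 + 7.0000 + 0.4800 + 0.4800 + 0.3300 = 8.2900

8.290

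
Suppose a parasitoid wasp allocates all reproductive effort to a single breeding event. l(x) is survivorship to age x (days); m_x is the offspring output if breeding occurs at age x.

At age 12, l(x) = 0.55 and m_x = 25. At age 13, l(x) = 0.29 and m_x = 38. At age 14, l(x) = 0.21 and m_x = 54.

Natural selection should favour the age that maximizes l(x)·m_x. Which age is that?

Expected offspring if breeding at age x = l(x) × m_x:
  age 12: 0.55 × 25 = 13.750
  age 13: 0.29 × 38 = 11.020
  age 14: 0.21 × 54 = 11.340
Maximum at age 12 (13.750).

12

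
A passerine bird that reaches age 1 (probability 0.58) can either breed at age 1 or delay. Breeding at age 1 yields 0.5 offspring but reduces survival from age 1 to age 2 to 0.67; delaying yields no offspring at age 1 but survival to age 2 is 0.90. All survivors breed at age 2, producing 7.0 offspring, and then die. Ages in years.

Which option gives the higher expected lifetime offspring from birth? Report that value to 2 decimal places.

breed at age 1: R₀ = 0.58 × (0.5 + 0.67 × 7.0) = 0.58 × 5.1900 = 3.0102
delay to age 2: R₀ = 0.58 × (0.90 × 7.0) = 0.58 × 6.3000 = 3.6540
Higher: delay to age 2 (3.6540).

3.65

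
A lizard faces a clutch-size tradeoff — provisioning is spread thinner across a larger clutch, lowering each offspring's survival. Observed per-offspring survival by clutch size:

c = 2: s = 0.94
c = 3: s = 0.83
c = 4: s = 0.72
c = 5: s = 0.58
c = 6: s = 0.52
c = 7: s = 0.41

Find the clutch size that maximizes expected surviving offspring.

Expected surviving offspring = c × s(c):
  c=2: 2 × 0.94 = 1.880
  c=3: 3 × 0.83 = 2.490
  c=4: 4 × 0.72 = 2.880
  c=5: 5 × 0.58 = 2.900
  c=6: 6 × 0.52 = 3.120
  c=7: 7 × 0.41 = 2.870
Maximum at c = 6 (3.120 surviving offspring).

6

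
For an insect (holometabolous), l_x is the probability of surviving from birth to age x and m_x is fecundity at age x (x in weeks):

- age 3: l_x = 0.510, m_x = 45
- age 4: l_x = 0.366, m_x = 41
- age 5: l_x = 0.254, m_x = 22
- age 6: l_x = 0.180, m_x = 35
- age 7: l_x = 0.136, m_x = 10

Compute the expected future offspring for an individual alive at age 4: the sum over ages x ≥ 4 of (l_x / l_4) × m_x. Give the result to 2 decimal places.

77.20

l_4 = 0.366. Conditional survival from age 4 to x is l_x / l_4.
  x=4: (0.366/0.366) × 41 = 41.0000
  x=5: (0.254/0.366) × 22 = 15.2678
  x=6: (0.180/0.366) × 35 = 17.2131
  x=7: (0.136/0.366) × 10 = 3.7158
Sum = 41.0000 + 15.2678 + 17.2131 + 3.7158 = 77.1967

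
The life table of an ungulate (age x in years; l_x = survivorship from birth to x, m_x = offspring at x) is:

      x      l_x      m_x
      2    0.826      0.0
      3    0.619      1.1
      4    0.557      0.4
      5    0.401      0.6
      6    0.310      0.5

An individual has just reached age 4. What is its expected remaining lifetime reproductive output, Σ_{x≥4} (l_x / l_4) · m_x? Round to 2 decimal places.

l_4 = 0.557. Conditional survival from age 4 to x is l_x / l_4.
  x=4: (0.557/0.557) × 0.4 = 0.4000
  x=5: (0.401/0.557) × 0.6 = 0.4320
  x=6: (0.310/0.557) × 0.5 = 0.2783
Sum = 0.4000 + 0.4320 + 0.2783 = 1.1102

1.11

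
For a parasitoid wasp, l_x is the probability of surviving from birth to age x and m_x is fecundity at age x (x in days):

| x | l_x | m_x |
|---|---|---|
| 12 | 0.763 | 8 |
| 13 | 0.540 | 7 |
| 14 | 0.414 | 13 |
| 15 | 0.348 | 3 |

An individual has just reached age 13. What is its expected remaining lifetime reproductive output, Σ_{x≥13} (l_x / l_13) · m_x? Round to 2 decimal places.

18.90

l_13 = 0.540. Conditional survival from age 13 to x is l_x / l_13.
  x=13: (0.540/0.540) × 7 = 7.0000
  x=14: (0.414/0.540) × 13 = 9.9667
  x=15: (0.348/0.540) × 3 = 1.9333
Sum = 7.0000 + 9.9667 + 1.9333 = 18.9000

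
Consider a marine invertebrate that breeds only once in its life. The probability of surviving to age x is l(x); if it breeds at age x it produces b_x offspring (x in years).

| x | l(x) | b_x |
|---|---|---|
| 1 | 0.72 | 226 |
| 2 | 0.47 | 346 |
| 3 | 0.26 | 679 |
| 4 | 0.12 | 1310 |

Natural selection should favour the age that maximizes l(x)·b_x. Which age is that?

3

Expected offspring if breeding at age x = l(x) × b_x:
  age 1: 0.72 × 226 = 162.720
  age 2: 0.47 × 346 = 162.620
  age 3: 0.26 × 679 = 176.540
  age 4: 0.12 × 1310 = 157.200
Maximum at age 3 (176.540).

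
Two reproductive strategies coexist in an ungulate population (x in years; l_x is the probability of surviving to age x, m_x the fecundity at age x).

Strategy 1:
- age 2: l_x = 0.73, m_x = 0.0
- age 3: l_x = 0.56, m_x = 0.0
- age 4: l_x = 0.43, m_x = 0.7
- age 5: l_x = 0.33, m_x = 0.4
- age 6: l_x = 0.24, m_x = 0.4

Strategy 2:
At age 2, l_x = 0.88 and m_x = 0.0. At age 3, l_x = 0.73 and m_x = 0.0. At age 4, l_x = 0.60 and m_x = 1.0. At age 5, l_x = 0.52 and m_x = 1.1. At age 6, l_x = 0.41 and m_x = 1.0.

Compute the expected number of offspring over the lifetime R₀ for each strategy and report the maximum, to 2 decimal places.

1.58

Strategy 1: R₀ = 0.73×0.0 + 0.56×0.0 + 0.43×0.7 + 0.33×0.4 + 0.24×0.4 = 0.5290
Strategy 2: R₀ = 0.88×0.0 + 0.73×0.0 + 0.60×1.0 + 0.52×1.1 + 0.41×1.0 = 1.5820
Highest R₀: strategy 2 with 1.5820.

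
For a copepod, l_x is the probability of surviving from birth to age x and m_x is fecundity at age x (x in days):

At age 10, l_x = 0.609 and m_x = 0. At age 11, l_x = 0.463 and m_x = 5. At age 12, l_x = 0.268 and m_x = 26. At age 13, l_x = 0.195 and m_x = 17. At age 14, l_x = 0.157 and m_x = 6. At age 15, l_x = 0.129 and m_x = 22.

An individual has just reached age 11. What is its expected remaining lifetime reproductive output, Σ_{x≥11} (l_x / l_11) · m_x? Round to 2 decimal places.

35.37

l_11 = 0.463. Conditional survival from age 11 to x is l_x / l_11.
  x=11: (0.463/0.463) × 5 = 5.0000
  x=12: (0.268/0.463) × 26 = 15.0497
  x=13: (0.195/0.463) × 17 = 7.1598
  x=14: (0.157/0.463) × 6 = 2.0346
  x=15: (0.129/0.463) × 22 = 6.1296
Sum = 5.0000 + 15.0497 + 7.1598 + 2.0346 + 6.1296 = 35.3737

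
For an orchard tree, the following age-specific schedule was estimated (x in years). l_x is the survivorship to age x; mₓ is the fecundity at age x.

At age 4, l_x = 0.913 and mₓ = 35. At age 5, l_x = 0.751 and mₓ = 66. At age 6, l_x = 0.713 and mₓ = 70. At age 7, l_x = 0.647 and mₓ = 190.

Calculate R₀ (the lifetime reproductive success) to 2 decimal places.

254.36

R₀ = Σ l_x mₓ:
  age 4: 0.913 × 35 = 31.9550
  age 5: 0.751 × 66 = 49.5660
  age 6: 0.713 × 70 = 49.9100
  age 7: 0.647 × 190 = 122.9300
R₀ = 31.9550 + 49.5660 + 49.9100 + 122.9300 = 254.3610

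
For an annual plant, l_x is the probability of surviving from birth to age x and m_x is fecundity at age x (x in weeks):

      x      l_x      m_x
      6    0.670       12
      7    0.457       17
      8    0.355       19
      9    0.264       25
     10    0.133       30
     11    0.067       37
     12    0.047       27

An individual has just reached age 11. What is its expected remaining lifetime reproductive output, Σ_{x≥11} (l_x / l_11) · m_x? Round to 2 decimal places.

l_11 = 0.067. Conditional survival from age 11 to x is l_x / l_11.
  x=11: (0.067/0.067) × 37 = 37.0000
  x=12: (0.047/0.067) × 27 = 18.9403
Sum = 37.0000 + 18.9403 = 55.9403

55.94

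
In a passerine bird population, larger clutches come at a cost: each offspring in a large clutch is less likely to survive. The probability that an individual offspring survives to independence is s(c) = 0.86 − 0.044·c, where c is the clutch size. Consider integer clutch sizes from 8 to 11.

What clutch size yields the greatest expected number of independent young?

10

Expected independent young = c × s(c):
  c=8: 8 × 0.508 = 4.064
  c=9: 9 × 0.464 = 4.176
  c=10: 10 × 0.420 = 4.200
  c=11: 11 × 0.376 = 4.136
Maximum at c = 10 (4.200 independent young).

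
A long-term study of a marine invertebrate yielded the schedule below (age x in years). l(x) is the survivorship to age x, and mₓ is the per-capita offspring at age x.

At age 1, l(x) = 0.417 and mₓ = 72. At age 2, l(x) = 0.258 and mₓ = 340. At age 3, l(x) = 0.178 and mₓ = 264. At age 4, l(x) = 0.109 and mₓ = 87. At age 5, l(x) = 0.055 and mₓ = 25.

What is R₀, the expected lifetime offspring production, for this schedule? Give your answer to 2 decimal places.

175.59

R₀ = Σ l(x) mₓ:
  age 1: 0.417 × 72 = 30.0240
  age 2: 0.258 × 340 = 87.7200
  age 3: 0.178 × 264 = 46.9920
  age 4: 0.109 × 87 = 9.4830
  age 5: 0.055 × 25 = 1.3750
R₀ = 30.0240 + 87.7200 + 46.9920 + 9.4830 + 1.3750 = 175.5940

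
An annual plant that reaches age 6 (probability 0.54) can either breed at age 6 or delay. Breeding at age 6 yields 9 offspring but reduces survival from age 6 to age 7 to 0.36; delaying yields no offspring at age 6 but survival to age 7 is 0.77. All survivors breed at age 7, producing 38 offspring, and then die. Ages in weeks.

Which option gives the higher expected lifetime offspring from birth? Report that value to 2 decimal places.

15.80

breed at age 6: R₀ = 0.54 × (9 + 0.36 × 38) = 0.54 × 22.6800 = 12.2472
delay to age 7: R₀ = 0.54 × (0.77 × 38) = 0.54 × 29.2600 = 15.8004
Higher: delay to age 7 (15.8004).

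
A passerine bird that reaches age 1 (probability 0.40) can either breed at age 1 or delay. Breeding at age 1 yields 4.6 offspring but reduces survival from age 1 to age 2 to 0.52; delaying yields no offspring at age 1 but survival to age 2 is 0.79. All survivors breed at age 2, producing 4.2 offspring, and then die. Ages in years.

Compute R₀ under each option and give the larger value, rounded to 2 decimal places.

breed at age 1: R₀ = 0.40 × (4.6 + 0.52 × 4.2) = 0.40 × 6.7840 = 2.7136
delay to age 2: R₀ = 0.40 × (0.79 × 4.2) = 0.40 × 3.3180 = 1.3272
Higher: breed at age 1 (2.7136).

2.71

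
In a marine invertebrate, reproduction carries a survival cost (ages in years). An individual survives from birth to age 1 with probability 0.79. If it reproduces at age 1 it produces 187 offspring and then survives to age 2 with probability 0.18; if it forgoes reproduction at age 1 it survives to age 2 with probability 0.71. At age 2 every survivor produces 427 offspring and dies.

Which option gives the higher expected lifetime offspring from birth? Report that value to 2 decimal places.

239.50

breed at age 1: R₀ = 0.79 × (187 + 0.18 × 427) = 0.79 × 263.8600 = 208.4494
delay to age 2: R₀ = 0.79 × (0.71 × 427) = 0.79 × 303.1700 = 239.5043
Higher: delay to age 2 (239.5043).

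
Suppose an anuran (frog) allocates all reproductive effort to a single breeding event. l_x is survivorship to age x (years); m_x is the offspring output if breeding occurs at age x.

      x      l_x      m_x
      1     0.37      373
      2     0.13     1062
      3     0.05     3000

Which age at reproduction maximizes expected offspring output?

3

Expected offspring if breeding at age x = l_x × m_x:
  age 1: 0.37 × 373 = 138.010
  age 2: 0.13 × 1062 = 138.060
  age 3: 0.05 × 3000 = 150.000
Maximum at age 3 (150.000).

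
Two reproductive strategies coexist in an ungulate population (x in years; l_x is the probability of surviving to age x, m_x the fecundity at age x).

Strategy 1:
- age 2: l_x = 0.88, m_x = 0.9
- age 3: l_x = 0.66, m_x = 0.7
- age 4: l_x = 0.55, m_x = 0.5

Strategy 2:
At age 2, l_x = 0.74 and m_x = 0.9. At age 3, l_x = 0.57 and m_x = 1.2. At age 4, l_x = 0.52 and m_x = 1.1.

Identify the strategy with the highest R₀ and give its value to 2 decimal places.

1.92

Strategy 1: R₀ = 0.88×0.9 + 0.66×0.7 + 0.55×0.5 = 1.5290
Strategy 2: R₀ = 0.74×0.9 + 0.57×1.2 + 0.52×1.1 = 1.9220
Highest R₀: strategy 2 with 1.9220.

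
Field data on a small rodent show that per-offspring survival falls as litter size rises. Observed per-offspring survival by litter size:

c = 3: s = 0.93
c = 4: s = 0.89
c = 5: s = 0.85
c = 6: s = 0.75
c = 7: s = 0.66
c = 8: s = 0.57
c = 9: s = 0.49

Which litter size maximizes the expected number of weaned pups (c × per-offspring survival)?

7

Expected weaned pups = c × s(c):
  c=3: 3 × 0.93 = 2.790
  c=4: 4 × 0.89 = 3.560
  c=5: 5 × 0.85 = 4.250
  c=6: 6 × 0.75 = 4.500
  c=7: 7 × 0.66 = 4.620
  c=8: 8 × 0.57 = 4.560
  c=9: 9 × 0.49 = 4.410
Maximum at c = 7 (4.620 weaned pups).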